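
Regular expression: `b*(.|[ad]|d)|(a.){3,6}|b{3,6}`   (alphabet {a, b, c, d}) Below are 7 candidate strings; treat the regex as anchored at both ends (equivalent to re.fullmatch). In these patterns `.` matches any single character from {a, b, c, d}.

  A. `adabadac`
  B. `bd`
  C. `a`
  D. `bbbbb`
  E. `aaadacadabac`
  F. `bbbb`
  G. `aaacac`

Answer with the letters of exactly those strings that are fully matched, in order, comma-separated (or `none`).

A, B, C, D, E, F, G

A → match
B → match
C → match
D → match
E → match
F → match
G → match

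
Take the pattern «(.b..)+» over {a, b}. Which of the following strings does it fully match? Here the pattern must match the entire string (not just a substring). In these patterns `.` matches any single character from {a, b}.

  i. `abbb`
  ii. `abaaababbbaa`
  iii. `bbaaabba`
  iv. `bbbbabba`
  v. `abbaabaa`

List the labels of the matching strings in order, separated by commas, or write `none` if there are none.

i, ii, iii, iv, v

i → match
ii → match
iii → match
iv → match
v → match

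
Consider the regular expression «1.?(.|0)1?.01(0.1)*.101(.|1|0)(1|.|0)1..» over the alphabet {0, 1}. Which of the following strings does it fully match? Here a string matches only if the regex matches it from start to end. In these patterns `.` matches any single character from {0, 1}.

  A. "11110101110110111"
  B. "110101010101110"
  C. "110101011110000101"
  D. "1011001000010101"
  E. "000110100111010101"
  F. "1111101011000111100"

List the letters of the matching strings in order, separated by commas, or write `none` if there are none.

B

A → no match
B → match
C → no match
D → no match
E → no match — must start with "1"
F → no match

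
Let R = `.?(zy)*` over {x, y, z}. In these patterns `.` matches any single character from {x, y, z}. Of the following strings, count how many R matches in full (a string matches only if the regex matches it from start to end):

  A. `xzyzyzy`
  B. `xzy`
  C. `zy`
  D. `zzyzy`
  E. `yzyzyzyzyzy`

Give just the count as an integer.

A. `xzyzyzy` → match
B. `xzy` → match
C. `zy` → match
D. `zzyzy` → match
E. `yzyzyzyzyzy` → match
Total matched: 5

5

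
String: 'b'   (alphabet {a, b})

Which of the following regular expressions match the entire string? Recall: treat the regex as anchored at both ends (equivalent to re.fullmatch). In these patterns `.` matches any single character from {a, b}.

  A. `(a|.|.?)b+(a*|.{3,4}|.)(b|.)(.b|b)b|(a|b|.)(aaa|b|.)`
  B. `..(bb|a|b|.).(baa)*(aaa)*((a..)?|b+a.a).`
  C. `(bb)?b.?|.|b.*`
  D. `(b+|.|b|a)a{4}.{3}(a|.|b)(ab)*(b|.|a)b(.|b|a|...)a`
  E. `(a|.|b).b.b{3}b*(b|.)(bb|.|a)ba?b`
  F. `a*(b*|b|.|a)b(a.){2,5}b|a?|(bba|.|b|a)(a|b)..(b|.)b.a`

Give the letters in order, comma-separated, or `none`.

C

A → no match
B → no match
C → match
D → no match — must end with 'a'
E → no match
F → no match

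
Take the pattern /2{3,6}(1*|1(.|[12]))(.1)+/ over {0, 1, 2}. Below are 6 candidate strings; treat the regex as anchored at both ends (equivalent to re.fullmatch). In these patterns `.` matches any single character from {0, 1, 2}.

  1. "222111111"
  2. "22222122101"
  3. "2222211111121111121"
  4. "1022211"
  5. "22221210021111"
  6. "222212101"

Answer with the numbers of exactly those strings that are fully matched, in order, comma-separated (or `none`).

1, 2, 3, 6

1. "222111111" → match
2. "22222122101" → match
3 → match
4. "1022211" → no match — must start with "2"
5 → no match
6. "222212101" → match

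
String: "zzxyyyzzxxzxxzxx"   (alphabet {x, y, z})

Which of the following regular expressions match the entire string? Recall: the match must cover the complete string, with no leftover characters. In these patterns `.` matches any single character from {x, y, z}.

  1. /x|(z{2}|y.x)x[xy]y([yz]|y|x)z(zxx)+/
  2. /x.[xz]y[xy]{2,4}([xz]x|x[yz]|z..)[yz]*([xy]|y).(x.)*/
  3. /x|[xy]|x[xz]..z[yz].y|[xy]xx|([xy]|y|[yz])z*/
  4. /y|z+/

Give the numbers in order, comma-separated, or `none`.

1

1 → match
2 → no match — must start with "x"
3 → no match
4 → no match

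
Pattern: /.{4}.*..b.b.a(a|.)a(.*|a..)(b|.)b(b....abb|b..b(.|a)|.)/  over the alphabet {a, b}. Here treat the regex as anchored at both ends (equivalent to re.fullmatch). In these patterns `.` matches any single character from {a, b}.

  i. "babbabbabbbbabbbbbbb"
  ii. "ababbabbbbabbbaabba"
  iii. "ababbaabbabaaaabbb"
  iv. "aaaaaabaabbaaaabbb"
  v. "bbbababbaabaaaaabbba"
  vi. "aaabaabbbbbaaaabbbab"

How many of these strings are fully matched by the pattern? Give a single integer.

i → no match
ii → no match
iii → match
iv → no match
v → no match
vi → no match
Total matched: 1

1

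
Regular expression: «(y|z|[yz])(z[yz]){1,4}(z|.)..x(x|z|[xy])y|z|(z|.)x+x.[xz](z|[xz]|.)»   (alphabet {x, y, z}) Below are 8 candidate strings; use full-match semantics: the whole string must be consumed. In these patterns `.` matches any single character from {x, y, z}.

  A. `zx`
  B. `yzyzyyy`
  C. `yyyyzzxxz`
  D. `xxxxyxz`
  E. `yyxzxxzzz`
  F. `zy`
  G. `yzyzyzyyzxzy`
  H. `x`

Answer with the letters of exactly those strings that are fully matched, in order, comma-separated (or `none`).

D

A → no match
B → no match
C → no match
D → match
E → no match
F → no match
G → no match
H → no match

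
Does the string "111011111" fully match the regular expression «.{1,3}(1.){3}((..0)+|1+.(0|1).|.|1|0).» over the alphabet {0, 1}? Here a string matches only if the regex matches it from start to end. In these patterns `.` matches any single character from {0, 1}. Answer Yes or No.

No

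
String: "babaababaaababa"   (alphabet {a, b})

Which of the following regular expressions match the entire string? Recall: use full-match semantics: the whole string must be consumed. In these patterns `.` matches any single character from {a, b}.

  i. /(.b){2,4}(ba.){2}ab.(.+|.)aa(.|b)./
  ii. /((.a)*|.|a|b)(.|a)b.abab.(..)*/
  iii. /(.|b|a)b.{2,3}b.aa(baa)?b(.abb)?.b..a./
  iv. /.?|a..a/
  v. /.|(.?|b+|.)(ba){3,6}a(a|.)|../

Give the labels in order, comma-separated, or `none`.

i → no match
ii → match
iii → no match
iv → no match
v → no match

ii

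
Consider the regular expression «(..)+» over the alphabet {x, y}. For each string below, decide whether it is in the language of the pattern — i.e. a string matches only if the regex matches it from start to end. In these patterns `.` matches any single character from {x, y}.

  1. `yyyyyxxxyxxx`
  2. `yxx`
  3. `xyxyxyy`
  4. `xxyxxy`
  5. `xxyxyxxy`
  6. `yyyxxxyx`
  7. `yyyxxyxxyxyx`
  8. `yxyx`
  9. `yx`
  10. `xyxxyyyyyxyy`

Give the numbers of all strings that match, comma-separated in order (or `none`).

1, 4, 5, 6, 7, 8, 9, 10

1 → match
2 → no match
3 → no match
4 → match
5 → match
6 → match
7 → match
8 → match
9 → match
10 → match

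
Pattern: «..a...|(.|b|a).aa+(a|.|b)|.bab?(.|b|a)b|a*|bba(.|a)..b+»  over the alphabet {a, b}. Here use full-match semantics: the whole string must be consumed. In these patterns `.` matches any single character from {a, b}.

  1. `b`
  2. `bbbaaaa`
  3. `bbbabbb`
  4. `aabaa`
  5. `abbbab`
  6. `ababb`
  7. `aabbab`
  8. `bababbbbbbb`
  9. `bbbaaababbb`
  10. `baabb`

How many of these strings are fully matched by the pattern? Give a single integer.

1

1 → no match
2 → no match
3 → no match
4 → no match
5 → no match
6 → match
7 → no match
8 → no match
9 → no match
10 → no match
Total matched: 1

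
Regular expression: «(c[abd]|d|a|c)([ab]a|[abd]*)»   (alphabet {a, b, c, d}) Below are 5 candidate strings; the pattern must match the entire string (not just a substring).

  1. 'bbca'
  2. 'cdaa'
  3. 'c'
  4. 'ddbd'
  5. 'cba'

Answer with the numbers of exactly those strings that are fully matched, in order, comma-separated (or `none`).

2, 3, 4, 5

1. 'bbca' → no match
2. 'cdaa' → match
3. 'c' → match
4. 'ddbd' → match
5. 'cba' → match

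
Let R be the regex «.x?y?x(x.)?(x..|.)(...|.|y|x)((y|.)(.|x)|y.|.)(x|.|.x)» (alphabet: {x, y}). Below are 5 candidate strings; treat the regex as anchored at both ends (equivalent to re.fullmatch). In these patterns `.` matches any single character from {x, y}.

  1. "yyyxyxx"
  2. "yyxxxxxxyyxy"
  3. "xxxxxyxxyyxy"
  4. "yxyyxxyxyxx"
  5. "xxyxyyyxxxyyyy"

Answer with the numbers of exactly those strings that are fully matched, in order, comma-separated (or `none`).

1 → no match
2 → match
3 → match
4 → no match
5 → no match

2, 3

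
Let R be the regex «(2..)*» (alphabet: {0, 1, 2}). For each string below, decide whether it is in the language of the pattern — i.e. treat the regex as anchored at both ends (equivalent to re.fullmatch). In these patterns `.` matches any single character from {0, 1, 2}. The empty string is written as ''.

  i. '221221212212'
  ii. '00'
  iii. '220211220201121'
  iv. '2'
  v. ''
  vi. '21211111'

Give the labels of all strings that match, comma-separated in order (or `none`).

i, v

i. '221221212212' → match
ii. '00' → no match
iii → no match
iv. '2' → no match
v. '' → match
vi. '21211111' → no match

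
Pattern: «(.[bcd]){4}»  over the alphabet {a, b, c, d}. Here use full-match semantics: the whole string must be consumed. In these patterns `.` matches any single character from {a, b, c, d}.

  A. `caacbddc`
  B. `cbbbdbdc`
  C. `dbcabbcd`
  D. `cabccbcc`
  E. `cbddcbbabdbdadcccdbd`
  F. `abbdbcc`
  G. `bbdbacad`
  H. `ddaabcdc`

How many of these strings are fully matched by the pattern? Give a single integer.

A → no match
B → match
C → no match
D → no match
E → no match
F → no match
G → match
H → no match
Total matched: 2

2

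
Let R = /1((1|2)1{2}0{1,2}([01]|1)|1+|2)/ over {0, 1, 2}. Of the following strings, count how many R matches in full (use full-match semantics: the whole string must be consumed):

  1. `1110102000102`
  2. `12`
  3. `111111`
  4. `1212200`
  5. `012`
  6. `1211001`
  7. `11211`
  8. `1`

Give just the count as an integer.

1 → no match
2 → match
3 → match
4 → no match
5 → no match — must start with `1`
6 → match
7 → no match
8 → no match
Total matched: 3

3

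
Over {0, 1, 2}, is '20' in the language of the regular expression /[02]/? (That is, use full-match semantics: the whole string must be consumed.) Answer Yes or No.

No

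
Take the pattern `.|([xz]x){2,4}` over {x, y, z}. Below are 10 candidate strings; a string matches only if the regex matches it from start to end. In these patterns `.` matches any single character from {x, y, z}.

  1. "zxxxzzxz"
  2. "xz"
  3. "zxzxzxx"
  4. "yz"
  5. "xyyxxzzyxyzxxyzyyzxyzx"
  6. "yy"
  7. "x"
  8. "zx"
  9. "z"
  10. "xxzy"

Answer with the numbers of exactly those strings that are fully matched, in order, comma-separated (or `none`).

1 → no match
2 → no match
3 → no match
4 → no match
5 → no match
6 → no match
7 → match
8 → no match
9 → match
10 → no match

7, 9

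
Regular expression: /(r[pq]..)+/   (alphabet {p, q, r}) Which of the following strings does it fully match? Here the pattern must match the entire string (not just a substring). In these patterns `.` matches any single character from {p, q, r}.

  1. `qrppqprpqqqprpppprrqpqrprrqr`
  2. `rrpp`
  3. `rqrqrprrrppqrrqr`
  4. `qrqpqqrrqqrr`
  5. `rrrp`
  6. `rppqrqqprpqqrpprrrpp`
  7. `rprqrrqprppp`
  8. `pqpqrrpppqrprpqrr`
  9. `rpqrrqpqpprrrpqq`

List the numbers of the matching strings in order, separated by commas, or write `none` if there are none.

1 → no match — must start with `r`
2. `rrpp` → no match
3 → no match
4. `qrqpqqrrqqrr` → no match — must start with `r`
5. `rrrp` → no match
6 → no match
7. `rprqrrqprppp` → no match
8 → no match — must start with `r`
9 → no match

none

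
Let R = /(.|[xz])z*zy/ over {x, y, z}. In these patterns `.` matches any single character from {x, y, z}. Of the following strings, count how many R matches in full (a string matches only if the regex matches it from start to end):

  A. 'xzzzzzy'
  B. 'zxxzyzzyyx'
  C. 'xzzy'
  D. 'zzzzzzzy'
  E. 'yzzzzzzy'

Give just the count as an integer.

4

A. 'xzzzzzy' → match
B. 'zxxzyzzyyx' → no match — must end with 'zy'
C. 'xzzy' → match
D. 'zzzzzzzy' → match
E. 'yzzzzzzy' → match
Total matched: 4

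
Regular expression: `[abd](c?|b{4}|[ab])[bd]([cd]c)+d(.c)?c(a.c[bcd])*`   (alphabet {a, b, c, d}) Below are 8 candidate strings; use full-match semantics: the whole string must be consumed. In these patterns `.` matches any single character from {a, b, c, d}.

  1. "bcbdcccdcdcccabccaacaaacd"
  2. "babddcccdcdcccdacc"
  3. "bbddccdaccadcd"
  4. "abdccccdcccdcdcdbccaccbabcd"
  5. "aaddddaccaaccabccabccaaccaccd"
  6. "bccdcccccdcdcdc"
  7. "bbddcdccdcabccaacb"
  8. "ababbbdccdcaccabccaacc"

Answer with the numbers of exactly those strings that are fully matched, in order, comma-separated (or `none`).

4

1 → no match
2 → no match
3 → no match
4 → match
5 → no match
6 → no match
7 → no match
8 → no match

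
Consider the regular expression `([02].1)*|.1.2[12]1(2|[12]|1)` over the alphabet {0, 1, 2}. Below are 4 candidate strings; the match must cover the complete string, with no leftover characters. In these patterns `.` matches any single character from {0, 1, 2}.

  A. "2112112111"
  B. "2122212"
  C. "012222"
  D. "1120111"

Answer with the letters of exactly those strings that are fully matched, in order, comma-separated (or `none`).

B

A. "2112112111" → no match
B. "2122212" → match
C. "012222" → no match
D. "1120111" → no match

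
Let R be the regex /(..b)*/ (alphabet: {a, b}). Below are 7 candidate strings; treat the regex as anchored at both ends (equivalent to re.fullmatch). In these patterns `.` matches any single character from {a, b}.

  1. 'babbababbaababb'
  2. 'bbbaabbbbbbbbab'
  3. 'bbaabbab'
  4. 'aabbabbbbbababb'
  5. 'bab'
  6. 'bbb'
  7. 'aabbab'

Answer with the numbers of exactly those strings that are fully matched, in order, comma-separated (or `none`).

1, 2, 4, 5, 6, 7

1 → match
2 → match
3. 'bbaabbab' → no match
4 → match
5. 'bab' → match
6. 'bbb' → match
7. 'aabbab' → match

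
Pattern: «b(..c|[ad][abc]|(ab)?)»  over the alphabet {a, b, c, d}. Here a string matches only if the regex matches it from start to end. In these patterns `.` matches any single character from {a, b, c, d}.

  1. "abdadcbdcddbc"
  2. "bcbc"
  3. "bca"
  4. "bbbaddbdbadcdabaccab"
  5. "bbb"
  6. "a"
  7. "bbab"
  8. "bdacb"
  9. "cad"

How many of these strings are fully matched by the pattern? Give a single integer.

1 → no match — must start with "b"
2. "bcbc" → match
3. "bca" → no match
4 → no match
5. "bbb" → no match
6. "a" → no match — must start with "b"
7. "bbab" → no match
8. "bdacb" → no match
9. "cad" → no match — must start with "b"
Total matched: 1

1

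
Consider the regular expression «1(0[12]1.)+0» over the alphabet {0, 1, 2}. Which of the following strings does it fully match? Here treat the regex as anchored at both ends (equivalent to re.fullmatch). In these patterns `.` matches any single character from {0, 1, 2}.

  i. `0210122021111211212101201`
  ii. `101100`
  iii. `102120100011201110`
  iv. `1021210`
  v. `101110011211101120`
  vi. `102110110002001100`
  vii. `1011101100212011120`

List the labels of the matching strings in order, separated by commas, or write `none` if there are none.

i → no match — must start with `10`
ii → match
iii → no match
iv → no match
v → no match
vi → no match
vii → no match

ii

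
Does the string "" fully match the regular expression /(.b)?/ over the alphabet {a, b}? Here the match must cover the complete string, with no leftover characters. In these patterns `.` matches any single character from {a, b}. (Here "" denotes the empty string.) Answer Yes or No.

Yes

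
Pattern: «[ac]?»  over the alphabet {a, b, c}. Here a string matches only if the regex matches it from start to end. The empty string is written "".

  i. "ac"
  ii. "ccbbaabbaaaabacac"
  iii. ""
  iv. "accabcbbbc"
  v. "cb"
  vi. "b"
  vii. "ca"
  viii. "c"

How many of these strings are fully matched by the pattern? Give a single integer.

i → no match
ii → no match
iii → match
iv → no match
v → no match
vi → no match
vii → no match
viii → match
Total matched: 2

2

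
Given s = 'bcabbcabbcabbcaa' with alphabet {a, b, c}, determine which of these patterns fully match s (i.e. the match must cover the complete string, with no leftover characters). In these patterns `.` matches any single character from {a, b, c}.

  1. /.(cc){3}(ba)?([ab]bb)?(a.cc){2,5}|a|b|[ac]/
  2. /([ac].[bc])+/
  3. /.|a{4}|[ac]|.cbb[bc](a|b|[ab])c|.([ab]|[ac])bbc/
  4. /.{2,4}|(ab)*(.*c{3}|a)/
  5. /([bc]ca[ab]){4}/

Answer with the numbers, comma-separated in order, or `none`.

1 → no match
2 → no match
3 → no match
4 → no match
5 → match

5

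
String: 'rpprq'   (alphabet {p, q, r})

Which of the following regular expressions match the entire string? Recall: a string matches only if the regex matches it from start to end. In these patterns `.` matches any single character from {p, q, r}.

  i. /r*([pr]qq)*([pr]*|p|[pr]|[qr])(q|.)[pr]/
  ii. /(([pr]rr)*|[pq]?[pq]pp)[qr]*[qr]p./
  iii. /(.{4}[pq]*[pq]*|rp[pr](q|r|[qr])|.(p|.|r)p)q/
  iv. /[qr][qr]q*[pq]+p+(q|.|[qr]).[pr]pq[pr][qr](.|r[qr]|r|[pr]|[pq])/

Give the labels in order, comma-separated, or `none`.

iii

i → no match
ii → no match
iii → match
iv → no match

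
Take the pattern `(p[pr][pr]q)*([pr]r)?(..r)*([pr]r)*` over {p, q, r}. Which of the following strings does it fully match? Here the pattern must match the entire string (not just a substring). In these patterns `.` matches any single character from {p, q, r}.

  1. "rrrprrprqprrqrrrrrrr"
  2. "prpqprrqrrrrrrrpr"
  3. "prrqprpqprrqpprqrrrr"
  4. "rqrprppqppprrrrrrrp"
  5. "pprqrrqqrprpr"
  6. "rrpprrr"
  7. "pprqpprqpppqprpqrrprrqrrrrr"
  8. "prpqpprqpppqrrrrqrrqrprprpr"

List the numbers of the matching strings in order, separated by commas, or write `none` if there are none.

1 → match
2 → match
3 → match
4 → no match
5 → match
6. "rrpprrr" → match
7 → match
8 → match

1, 2, 3, 5, 6, 7, 8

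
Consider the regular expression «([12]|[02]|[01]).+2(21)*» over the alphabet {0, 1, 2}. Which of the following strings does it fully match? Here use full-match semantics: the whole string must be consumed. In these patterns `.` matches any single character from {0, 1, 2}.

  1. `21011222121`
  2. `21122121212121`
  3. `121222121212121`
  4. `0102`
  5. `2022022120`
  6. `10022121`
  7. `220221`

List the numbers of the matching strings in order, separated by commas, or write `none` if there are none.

1, 2, 3, 4, 6, 7

1 → match
2 → match
3 → match
4 → match
5 → no match
6 → match
7 → match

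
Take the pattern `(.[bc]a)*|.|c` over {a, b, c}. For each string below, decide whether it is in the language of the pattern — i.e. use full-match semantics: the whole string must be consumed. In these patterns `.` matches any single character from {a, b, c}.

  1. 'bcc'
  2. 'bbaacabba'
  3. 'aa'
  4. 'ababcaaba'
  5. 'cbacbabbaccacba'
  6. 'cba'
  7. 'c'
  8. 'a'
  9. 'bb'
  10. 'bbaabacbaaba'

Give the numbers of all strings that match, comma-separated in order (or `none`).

2, 4, 5, 6, 7, 8, 10

1 → no match
2 → match
3 → no match
4 → match
5 → match
6 → match
7 → match
8 → match
9 → no match
10 → match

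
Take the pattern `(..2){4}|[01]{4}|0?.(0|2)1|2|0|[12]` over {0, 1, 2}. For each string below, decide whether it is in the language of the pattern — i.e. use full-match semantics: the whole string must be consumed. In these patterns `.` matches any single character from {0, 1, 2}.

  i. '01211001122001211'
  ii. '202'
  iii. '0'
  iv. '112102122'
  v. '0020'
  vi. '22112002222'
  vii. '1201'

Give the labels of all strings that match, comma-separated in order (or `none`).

i → no match
ii → no match
iii → match
iv → no match
v → no match
vi → no match
vii → no match

iii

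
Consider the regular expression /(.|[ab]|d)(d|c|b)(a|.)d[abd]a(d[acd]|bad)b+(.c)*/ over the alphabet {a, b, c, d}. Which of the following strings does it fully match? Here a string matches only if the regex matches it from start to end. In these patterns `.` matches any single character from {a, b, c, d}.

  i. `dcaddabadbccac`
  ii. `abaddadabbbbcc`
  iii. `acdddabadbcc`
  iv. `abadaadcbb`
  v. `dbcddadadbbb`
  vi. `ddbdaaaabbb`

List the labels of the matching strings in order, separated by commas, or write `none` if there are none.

i → match
ii → match
iii. `acdddabadbcc` → match
iv. `abadaadcbb` → match
v. `dbcddadadbbb` → no match
vi. `ddbdaaaabbb` → no match

i, ii, iii, iv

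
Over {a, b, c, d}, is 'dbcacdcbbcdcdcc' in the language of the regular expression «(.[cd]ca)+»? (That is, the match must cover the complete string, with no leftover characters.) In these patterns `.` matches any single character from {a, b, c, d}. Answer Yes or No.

Every match must end with 'ca', but 'dbcacdcbbcdcdcc' does not.

No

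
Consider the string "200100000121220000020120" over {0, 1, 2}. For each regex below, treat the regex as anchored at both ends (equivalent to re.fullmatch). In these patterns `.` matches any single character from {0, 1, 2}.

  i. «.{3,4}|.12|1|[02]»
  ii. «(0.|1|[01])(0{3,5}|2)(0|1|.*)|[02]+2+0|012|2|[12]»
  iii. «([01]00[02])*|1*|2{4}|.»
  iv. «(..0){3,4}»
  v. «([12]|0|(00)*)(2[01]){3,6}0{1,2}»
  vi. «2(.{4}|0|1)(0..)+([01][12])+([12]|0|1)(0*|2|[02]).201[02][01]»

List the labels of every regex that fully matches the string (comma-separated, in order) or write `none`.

vi

i → no match
ii → no match
iii → no match
iv → no match
v → no match
vi → match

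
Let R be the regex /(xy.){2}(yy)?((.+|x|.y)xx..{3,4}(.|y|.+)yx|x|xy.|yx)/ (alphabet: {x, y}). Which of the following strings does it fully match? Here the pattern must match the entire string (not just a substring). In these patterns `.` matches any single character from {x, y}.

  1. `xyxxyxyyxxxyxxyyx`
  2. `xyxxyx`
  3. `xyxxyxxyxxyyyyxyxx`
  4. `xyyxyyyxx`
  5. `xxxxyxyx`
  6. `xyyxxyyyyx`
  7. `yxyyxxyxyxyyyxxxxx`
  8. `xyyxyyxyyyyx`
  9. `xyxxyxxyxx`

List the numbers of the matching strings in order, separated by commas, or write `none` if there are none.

1 → match
2 → no match
3 → no match
4 → no match
5 → no match — must start with `xy`
6 → no match
7 → no match — must start with `xy`
8 → no match
9 → no match

1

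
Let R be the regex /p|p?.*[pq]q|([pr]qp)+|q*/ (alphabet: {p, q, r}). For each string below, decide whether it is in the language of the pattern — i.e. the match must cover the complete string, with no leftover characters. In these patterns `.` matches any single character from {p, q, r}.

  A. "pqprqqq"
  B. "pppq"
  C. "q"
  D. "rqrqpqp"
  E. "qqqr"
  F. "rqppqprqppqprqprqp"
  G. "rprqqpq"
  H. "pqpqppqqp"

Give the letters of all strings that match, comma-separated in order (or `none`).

A. "pqprqqq" → match
B. "pppq" → match
C. "q" → match
D. "rqrqpqp" → no match
E. "qqqr" → no match
F → match
G. "rprqqpq" → match
H. "pqpqppqqp" → no match

A, B, C, F, G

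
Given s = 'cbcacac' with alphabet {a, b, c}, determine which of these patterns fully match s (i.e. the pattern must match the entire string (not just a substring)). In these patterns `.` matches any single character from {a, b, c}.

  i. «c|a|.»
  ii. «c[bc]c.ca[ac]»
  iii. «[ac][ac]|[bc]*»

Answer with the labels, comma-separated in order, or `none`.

ii

i → no match
ii → match
iii → no match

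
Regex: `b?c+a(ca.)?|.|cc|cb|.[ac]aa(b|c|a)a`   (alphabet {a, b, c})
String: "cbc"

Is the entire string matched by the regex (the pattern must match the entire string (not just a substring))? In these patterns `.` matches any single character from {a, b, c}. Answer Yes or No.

No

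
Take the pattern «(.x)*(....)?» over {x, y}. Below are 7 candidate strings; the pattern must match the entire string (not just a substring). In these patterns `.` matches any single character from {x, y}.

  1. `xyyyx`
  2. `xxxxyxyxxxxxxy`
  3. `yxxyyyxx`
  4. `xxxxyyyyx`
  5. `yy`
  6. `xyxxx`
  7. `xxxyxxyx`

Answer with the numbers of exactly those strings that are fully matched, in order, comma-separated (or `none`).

2

1 → no match
2 → match
3 → no match
4 → no match
5 → no match
6 → no match
7 → no match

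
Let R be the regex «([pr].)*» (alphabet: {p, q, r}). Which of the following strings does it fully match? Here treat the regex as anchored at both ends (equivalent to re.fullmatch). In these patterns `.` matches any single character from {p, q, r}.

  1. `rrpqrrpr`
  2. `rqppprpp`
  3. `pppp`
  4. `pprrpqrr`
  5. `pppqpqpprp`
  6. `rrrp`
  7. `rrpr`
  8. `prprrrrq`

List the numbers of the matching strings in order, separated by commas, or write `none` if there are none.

1 → match
2 → match
3 → match
4 → match
5 → match
6 → match
7 → match
8 → match

1, 2, 3, 4, 5, 6, 7, 8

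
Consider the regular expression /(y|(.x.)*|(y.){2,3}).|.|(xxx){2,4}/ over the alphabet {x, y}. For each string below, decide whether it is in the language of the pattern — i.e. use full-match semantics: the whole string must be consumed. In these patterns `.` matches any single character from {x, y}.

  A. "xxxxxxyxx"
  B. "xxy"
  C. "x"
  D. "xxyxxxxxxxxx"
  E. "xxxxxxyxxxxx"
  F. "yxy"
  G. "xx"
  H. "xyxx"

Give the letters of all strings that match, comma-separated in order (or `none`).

C

A. "xxxxxxyxx" → no match
B. "xxy" → no match
C. "x" → match
D. "xxyxxxxxxxxx" → no match
E. "xxxxxxyxxxxx" → no match
F. "yxy" → no match
G. "xx" → no match
H. "xyxx" → no match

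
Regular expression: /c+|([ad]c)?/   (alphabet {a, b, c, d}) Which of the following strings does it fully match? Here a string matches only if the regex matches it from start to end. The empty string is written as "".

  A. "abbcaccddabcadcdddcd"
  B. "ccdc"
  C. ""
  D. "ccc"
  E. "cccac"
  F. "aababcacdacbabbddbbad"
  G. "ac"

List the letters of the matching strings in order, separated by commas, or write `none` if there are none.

A → no match
B → no match
C → match
D → match
E → no match
F → no match
G → match

C, D, G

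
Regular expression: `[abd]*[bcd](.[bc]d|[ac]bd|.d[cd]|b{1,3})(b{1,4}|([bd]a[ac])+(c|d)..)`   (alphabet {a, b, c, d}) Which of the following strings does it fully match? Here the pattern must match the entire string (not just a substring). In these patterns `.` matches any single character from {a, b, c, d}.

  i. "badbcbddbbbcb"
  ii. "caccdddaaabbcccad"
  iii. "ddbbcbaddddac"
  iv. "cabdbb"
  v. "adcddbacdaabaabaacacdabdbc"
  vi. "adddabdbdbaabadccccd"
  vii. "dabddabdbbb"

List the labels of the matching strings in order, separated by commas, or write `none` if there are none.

iv, vii

i → no match
ii → no match
iii → no match
iv. "cabdbb" → match
v → no match
vi → no match
vii. "dabddabdbbb" → match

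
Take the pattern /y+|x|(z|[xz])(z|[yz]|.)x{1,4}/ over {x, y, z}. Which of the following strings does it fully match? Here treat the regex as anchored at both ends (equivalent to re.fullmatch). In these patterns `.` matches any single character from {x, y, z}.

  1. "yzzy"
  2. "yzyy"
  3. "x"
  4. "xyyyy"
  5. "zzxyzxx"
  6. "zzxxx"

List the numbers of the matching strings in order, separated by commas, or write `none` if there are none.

1 → no match
2 → no match
3 → match
4 → no match
5 → no match
6 → match

3, 6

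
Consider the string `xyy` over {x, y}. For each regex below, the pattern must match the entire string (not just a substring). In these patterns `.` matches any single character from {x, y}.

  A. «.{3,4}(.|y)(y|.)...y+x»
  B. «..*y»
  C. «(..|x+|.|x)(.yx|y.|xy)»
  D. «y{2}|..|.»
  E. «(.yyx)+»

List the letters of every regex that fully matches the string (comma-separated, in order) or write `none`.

A → no match — must end with `yx`
B → match
C → match
D → no match
E → no match — must end with `yyx`

B, C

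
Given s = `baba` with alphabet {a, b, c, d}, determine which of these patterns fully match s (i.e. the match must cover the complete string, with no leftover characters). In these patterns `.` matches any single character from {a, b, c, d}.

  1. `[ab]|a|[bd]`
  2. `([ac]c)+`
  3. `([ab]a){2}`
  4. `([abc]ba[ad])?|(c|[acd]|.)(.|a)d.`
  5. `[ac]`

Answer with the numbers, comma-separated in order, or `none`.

3

1 → no match
2 → no match — must end with `c`
3 → match
4 → no match
5 → no match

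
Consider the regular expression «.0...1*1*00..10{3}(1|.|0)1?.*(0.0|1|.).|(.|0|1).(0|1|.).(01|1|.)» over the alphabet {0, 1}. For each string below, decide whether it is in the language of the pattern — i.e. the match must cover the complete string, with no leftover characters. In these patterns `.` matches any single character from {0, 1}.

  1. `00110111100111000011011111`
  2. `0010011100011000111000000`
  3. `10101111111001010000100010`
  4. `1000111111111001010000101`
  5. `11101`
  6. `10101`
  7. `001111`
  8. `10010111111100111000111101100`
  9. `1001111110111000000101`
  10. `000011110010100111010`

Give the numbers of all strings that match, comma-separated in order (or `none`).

1 → match
2 → match
3 → match
4 → match
5 → match
6 → match
7 → no match
8 → match
9 → no match
10 → no match

1, 2, 3, 4, 5, 6, 8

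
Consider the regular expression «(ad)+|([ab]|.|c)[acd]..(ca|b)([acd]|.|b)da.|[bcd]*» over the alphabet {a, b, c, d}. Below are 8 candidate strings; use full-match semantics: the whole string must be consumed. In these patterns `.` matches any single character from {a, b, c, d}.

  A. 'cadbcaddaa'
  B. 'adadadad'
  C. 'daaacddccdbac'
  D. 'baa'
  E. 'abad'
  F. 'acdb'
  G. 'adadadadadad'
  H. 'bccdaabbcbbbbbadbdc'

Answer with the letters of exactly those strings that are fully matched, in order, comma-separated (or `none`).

A → match
B → match
C → no match
D → no match
E → no match
F → no match
G → match
H → no match

A, B, G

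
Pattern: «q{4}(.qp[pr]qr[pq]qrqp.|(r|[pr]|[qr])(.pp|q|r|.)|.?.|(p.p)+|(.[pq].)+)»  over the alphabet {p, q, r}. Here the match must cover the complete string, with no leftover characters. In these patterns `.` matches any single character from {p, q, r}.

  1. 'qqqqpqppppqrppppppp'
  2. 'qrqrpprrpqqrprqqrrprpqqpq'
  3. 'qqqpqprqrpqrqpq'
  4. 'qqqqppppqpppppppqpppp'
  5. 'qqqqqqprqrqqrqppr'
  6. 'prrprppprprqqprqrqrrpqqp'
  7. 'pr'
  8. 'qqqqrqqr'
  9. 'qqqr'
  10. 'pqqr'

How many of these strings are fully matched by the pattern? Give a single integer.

0

1 → no match
2 → no match
3 → no match
4 → no match
5 → no match
6 → no match — must start with 'q'
7 → no match — must start with 'q'
8 → no match
9 → no match
10 → no match — must start with 'q'
Total matched: 0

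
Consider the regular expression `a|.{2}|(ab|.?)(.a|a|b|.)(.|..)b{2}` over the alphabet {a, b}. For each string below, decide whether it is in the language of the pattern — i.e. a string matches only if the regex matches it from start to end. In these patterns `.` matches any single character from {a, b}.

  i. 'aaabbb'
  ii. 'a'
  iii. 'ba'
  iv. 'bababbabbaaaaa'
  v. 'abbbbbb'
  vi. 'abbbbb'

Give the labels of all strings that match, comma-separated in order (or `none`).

i, ii, iii, v, vi

i → match
ii → match
iii → match
iv → no match
v → match
vi → match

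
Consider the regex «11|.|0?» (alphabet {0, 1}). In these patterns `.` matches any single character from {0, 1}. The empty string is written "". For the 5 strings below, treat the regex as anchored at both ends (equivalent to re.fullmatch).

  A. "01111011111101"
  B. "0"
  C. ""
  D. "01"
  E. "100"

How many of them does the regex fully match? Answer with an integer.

2

A → no match
B. "0" → match
C. "" → match
D. "01" → no match
E. "100" → no match
Total matched: 2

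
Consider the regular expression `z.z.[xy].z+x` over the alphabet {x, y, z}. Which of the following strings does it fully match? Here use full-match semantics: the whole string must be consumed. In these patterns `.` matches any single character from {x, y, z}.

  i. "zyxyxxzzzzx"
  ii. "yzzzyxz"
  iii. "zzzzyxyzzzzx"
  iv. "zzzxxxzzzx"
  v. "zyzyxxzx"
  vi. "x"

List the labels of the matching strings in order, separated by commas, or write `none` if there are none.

i. "zyxyxxzzzzx" → no match
ii. "yzzzyxz" → no match — must start with "z"
iii. "zzzzyxyzzzzx" → no match
iv. "zzzxxxzzzx" → match
v. "zyzyxxzx" → match
vi. "x" → no match — must start with "z"

iv, v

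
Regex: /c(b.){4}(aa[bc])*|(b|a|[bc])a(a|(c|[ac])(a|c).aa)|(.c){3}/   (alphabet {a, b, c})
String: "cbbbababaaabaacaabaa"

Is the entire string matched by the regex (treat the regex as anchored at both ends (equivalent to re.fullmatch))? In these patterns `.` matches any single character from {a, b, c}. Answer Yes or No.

No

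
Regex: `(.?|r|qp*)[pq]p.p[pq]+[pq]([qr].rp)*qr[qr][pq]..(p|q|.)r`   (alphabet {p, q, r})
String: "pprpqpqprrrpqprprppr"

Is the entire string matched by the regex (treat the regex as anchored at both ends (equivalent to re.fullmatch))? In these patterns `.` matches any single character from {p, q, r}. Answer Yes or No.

No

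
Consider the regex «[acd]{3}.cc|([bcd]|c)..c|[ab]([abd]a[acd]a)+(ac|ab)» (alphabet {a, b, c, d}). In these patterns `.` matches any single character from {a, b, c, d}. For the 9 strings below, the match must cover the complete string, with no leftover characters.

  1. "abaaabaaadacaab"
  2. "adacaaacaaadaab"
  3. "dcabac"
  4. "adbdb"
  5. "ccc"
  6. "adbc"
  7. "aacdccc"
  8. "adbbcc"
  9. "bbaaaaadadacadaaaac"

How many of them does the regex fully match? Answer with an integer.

1 → match
2 → match
3 → no match
4 → no match
5 → no match
6 → no match
7 → no match
8 → no match
9 → match
Total matched: 3

3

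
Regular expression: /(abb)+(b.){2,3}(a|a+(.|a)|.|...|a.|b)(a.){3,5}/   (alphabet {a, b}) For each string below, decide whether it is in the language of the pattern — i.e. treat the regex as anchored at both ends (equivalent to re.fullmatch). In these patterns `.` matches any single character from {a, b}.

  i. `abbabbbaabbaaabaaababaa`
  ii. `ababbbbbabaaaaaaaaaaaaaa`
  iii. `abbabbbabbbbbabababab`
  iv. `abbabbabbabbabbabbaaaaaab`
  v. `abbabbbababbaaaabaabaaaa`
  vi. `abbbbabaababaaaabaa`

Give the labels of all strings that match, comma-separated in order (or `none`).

i → no match
ii → no match — must start with `abb`
iii → match
iv → no match
v → no match
vi → no match

iii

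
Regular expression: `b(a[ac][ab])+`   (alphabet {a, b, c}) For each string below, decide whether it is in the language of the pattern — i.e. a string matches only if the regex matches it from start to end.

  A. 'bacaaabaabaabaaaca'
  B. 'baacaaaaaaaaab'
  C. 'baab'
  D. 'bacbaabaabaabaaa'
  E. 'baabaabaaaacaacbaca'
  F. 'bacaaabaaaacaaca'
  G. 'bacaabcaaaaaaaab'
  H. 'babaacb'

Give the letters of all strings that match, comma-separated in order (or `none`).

C, D, E, F

A → no match
B → no match
C. 'baab' → match
D → match
E → match
F → match
G → no match
H. 'babaacb' → no match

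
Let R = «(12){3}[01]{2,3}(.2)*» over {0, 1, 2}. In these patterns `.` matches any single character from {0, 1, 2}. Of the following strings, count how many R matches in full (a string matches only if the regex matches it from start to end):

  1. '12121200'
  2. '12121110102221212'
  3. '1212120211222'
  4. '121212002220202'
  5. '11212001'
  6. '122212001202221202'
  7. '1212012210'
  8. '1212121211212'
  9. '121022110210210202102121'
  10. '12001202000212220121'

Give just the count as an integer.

1 → match
2 → no match
3 → no match
4 → no match
5 → no match — must start with '12'
6 → no match
7 → no match
8 → no match
9 → no match
10 → no match
Total matched: 1

1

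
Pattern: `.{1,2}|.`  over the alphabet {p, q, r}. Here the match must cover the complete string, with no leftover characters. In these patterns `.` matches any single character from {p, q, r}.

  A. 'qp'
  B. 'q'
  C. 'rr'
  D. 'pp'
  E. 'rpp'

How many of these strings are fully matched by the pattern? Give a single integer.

A → match
B → match
C → match
D → match
E → no match
Total matched: 4

4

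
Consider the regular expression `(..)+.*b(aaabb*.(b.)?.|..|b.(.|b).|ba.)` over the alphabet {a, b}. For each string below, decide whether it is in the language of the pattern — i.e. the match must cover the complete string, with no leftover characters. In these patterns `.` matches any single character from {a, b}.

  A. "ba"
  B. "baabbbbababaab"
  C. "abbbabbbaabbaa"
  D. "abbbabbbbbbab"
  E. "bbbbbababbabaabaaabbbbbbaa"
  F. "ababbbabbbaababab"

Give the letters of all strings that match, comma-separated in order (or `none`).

C, D, E, F

A → no match
B → no match
C → match
D → match
E → match
F → match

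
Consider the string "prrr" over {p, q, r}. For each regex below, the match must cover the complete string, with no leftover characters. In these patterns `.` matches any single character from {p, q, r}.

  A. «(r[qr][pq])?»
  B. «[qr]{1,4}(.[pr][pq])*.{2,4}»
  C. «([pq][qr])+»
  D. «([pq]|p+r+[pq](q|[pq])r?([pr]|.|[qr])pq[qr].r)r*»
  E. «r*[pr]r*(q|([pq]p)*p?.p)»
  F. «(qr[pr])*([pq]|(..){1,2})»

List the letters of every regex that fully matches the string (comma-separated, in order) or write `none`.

A → no match
B → no match
C → no match
D → match
E → no match
F → match

D, F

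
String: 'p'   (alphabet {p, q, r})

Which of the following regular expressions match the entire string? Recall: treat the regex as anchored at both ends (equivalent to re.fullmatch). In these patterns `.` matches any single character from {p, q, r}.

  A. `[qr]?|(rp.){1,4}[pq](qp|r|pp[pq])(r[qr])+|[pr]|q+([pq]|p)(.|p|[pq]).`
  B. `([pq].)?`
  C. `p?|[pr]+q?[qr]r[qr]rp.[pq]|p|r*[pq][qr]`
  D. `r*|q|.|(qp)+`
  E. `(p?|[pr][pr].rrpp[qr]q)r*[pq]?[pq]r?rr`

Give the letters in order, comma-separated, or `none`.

A, C, D

A → match
B → no match
C → match
D → match
E → no match — must end with 'rr'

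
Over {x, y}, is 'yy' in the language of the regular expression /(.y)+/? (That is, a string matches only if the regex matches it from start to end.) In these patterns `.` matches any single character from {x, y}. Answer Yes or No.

Yes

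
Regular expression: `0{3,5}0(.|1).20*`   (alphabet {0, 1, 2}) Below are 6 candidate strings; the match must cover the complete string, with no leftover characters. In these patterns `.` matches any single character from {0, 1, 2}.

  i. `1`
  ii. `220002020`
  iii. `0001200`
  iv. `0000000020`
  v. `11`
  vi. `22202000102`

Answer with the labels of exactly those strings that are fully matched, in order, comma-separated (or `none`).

iv

i → no match — must start with `0`
ii → no match — must start with `0`
iii → no match
iv → match
v → no match — must start with `0`
vi → no match — must start with `0`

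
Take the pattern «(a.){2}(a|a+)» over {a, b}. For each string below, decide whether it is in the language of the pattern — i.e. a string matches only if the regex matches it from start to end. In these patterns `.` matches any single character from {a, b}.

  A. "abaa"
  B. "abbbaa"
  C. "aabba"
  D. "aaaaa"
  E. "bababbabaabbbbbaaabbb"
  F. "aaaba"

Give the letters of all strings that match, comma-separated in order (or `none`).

A → no match
B → no match
C → no match
D → match
E → no match — must start with "a"
F → match

D, F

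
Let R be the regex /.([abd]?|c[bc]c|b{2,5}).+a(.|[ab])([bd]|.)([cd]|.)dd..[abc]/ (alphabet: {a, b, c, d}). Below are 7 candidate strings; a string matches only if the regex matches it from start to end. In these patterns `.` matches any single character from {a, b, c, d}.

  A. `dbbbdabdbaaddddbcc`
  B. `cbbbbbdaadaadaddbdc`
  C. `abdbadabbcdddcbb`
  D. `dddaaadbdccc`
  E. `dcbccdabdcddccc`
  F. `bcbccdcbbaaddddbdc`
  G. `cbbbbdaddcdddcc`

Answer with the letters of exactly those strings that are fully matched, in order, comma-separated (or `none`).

A, B, E, F, G

A → match
B → match
C → no match
D → no match
E → match
F → match
G → match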